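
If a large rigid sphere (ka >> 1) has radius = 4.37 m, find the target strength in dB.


TS = 10*log10(4.37^2 / 4) = 10*log10(4.774225) = 6.79

6.79 dB


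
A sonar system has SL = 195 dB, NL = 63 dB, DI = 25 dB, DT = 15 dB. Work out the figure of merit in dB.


FOM = SL - NL + DI - DT = 195 - 63 + 25 - 15 = 142

142 dB


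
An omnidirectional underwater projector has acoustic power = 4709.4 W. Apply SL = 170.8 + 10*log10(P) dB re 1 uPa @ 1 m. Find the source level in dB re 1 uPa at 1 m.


207.53 dB


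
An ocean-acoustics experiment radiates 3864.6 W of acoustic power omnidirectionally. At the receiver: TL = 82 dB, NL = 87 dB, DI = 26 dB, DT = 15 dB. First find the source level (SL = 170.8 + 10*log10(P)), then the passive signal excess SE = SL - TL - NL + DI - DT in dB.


Step 1: SL = 170.8 + 10*log10(3864.6) = 206.67 dB
Step 2: SE = SL - TL - NL + DI - DT = 206.67 - 82 - 87 + 26 - 15 = 48.67

48.67 dB


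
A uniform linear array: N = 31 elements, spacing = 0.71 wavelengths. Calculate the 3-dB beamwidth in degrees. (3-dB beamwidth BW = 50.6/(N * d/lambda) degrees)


2.3 deg


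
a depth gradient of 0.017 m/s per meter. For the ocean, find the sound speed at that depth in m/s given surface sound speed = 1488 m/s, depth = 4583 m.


c = 1488 + 0.017 * 4583 = 1565.911

1565.911 m/s


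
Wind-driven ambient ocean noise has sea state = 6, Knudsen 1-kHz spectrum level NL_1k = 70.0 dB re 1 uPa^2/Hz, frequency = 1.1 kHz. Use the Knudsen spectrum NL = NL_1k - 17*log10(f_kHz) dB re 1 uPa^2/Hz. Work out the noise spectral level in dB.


NL = NL_1k - 17*log10(f_kHz) = 70.0 - 17*log10(1.1) = 70.0 - (0.7) = 69.3

69.3 dB


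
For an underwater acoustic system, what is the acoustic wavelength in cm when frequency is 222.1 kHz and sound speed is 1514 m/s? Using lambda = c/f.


lambda = c/f = 1514 / 222100 = 0.0068 m = 0.68 cm

0.68 cm


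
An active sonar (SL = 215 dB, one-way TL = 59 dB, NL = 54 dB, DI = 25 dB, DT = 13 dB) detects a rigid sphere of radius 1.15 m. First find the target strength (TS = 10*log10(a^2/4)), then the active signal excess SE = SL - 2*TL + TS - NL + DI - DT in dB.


Step 1: TS = 10*log10(1.15^2/4) = -4.81 dB
Step 2: SE = SL - 2*TL + TS - NL + DI - DT = 215 - 2*59 + (-4.81) - 54 + 25 - 13 = 50.19

50.19 dB


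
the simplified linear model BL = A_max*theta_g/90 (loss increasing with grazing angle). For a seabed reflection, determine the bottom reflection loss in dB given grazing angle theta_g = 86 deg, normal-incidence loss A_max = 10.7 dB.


10.22 dB


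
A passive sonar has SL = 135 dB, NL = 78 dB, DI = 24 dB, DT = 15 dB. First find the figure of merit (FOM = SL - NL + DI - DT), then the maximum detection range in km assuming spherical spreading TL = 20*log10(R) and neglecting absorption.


Step 1: FOM = SL - NL + DI - DT = 135 - 78 + 24 - 15 = 66 dB
Step 2: at max range FOM = TL = 20*log10(R), so R = 10^(66/20) = 1995.26 m = 2.0 km

2.0 km


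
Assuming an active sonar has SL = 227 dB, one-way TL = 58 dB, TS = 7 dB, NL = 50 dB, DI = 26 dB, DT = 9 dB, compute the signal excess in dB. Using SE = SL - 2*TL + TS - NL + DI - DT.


SE = SL - 2*TL + TS - NL + DI - DT = 227 - 2*58 + (7) - 50 + 26 - 9 = 85

85 dB


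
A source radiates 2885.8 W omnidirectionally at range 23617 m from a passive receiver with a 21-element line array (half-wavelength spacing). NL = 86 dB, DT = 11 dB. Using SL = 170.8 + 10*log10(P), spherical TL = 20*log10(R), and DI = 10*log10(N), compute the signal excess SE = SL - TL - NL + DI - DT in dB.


Step 1: SL = 170.8 + 10*log10(2885.8) = 205.4 dB
Step 2: TL = 20*log10(23617) = 87.46 dB
Step 3: DI = 10*log10(21) = 13.22 dB
Step 4: SE = SL - TL - NL + DI - DT = 205.4 - 87.46 - 86 + 13.22 - 11 = 34.16

34.16 dB


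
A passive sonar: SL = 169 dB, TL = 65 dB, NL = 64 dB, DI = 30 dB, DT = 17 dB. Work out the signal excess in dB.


53 dB


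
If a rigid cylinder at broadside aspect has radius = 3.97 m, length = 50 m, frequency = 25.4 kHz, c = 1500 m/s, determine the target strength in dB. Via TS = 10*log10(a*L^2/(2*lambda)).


lambda = 1500/25400 = 0.05906 m
TS = 10*log10(3.97*50^2/(2*0.05906)) = 49.24

49.24 dB


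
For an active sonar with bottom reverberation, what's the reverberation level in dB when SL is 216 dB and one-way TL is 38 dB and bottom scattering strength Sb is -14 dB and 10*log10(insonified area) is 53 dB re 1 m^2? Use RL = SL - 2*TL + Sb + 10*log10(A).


179 dB


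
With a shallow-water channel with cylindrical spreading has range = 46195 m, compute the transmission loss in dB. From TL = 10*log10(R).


TL = 10*log10(46195) = 46.65

46.65 dB


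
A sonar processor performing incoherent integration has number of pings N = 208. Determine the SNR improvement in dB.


11.59 dB


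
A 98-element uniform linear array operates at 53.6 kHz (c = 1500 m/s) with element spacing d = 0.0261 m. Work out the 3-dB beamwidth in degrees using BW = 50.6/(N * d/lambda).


Step 1: lambda = 1500/53600 = 0.02799 m
Step 2: d/lambda = 0.0261/0.02799 = 0.9325
Step 3: BW = 50.6/(N * d/lambda) = 50.6/(98 * 0.9325) = 0.55

0.55 deg


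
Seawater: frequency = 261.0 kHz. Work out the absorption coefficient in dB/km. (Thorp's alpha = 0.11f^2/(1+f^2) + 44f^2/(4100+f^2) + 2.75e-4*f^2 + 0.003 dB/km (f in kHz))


f^2 = 68121.0
alpha = 0.11*68121.0/(1+68121.0) + 44*68121.0/(4100+68121.0) + 2.75e-4*68121.0 + 0.003 = 60.348

60.348 dB/km


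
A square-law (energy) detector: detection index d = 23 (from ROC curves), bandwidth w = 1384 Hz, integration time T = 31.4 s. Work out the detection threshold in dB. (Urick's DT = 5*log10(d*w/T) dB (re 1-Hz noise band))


DT = 5*log10(d*w/T) = 5*log10(23 * 1384 / 31.4) = 5*log10(1013.76) = 15.03

15.03 dB


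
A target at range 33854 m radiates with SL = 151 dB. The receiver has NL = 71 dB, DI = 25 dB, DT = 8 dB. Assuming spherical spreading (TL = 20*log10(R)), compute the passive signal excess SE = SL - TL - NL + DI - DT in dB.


Step 1: TL = 20*log10(33854) = 90.59 dB
Step 2: SE = 151 - 90.59 - 71 + 25 - 8 = 6.41

6.41 dB


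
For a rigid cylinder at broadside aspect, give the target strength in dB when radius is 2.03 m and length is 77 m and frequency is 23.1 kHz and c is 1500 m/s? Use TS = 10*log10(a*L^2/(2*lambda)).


lambda = 1500/23100 = 0.06494 m
TS = 10*log10(2.03*77^2/(2*0.06494)) = 49.67

49.67 dB


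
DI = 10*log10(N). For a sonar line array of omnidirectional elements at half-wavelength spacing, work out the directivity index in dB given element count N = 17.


DI = 10*log10(17) = 12.3

12.3 dB


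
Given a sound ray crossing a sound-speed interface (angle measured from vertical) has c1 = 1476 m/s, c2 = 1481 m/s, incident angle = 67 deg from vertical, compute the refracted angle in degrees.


sin(theta2) = (c2/c1)*sin(theta1) = (1481/1476)*sin(67 deg) = 0.92362
theta2 = arcsin(0.92362) = 67.46

67.46 deg


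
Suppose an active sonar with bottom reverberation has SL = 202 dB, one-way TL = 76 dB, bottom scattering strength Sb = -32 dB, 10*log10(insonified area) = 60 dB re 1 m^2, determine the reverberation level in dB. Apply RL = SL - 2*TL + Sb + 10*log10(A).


78 dB


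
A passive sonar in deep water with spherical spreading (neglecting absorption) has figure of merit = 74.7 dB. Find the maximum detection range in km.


At max range FOM = TL, so 20*log10(R) = 74.7
R = 10^(74.7/20) = 5432.5 m = 5.43 km

5.43 km


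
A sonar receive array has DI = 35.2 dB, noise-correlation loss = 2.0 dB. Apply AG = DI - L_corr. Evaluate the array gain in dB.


33.2 dB


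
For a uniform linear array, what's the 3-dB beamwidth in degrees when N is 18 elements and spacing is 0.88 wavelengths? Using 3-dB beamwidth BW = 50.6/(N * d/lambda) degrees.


BW = 50.6 / (18 * 0.88) = 50.6 / 15.84 = 3.19

3.19 deg


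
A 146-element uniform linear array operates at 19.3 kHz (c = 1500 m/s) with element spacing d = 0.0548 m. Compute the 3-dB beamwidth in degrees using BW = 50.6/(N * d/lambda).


Step 1: lambda = 1500/19300 = 0.07772 m
Step 2: d/lambda = 0.0548/0.07772 = 0.7051
Step 3: BW = 50.6/(N * d/lambda) = 50.6/(146 * 0.7051) = 0.49

0.49 deg


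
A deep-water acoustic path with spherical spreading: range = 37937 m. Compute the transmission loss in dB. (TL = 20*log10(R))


91.58 dB


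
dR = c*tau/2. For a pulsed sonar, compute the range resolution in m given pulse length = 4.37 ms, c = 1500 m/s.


dR = c*tau/2 = 1500 * 4.37e-3 / 2 = 3.2775

3.2775 m


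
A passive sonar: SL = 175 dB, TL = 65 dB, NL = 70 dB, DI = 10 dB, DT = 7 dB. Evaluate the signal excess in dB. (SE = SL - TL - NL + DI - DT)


SE = SL - TL - NL + DI - DT = 175 - 65 - 70 + 10 - 7 = 43

43 dB


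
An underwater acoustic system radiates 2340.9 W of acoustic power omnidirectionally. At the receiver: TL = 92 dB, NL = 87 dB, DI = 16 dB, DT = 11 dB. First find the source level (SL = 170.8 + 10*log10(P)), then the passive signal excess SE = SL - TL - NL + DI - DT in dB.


Step 1: SL = 170.8 + 10*log10(2340.9) = 204.49 dB
Step 2: SE = SL - TL - NL + DI - DT = 204.49 - 92 - 87 + 16 - 11 = 30.49

30.49 dB


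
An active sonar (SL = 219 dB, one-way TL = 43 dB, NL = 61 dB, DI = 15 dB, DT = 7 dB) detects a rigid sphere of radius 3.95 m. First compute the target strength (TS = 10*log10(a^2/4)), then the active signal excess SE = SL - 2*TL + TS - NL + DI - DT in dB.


Step 1: TS = 10*log10(3.95^2/4) = 5.91 dB
Step 2: SE = SL - 2*TL + TS - NL + DI - DT = 219 - 2*43 + (5.91) - 61 + 15 - 7 = 85.91

85.91 dB


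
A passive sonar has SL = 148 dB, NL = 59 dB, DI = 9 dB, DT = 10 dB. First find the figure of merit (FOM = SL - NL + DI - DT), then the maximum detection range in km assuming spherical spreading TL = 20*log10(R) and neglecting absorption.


Step 1: FOM = SL - NL + DI - DT = 148 - 59 + 9 - 10 = 88 dB
Step 2: at max range FOM = TL = 20*log10(R), so R = 10^(88/20) = 25118.86 m = 25.12 km

25.12 km


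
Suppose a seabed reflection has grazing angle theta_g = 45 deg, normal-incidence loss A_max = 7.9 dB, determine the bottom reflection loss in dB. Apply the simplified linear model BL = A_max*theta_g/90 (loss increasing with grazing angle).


BL = A_max * theta_g / 90 = 7.9 * 45 / 90 = 3.95

3.95 dB


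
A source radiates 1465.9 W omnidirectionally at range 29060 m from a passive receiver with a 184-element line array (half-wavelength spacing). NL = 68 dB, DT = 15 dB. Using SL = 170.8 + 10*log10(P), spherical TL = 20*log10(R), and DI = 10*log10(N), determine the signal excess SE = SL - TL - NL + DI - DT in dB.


52.84 dB


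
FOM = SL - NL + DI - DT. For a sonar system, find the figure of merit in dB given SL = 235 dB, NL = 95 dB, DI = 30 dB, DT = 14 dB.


156 dB


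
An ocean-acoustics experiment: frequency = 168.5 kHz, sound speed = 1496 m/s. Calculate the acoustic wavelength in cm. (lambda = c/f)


0.89 cm


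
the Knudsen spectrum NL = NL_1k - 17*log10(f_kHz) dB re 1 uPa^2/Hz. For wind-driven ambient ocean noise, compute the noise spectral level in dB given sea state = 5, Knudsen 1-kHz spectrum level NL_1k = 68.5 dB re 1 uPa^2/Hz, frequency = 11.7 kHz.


NL = NL_1k - 17*log10(f_kHz) = 68.5 - 17*log10(11.7) = 68.5 - (18.16) = 50.34

50.34 dB


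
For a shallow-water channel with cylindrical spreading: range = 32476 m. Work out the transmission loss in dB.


TL = 10*log10(32476) = 45.12

45.12 dB


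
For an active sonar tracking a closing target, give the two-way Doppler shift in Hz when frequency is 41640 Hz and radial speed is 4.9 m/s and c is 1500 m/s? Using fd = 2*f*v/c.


fd = 2*f*v/c = 2 * 41640 * 4.9 / 1500 = 272.05

272.05 Hz


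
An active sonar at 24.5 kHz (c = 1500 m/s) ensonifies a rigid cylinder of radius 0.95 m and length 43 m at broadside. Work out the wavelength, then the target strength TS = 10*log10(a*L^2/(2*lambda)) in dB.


Step 1: lambda = c/f = 1500/24500 = 0.06122 m
Step 2: TS = 10*log10(a*L^2/(2*lambda)) = 10*log10(0.95*43^2/(2*0.06122)) = 41.57

41.57 dB


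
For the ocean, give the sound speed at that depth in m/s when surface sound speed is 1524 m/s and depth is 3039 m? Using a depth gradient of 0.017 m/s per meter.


c = 1524 + 0.017 * 3039 = 1575.663

1575.663 m/s


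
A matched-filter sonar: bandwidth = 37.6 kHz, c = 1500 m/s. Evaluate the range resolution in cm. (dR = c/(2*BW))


dR = c/(2*BW) = 1500 / (2 * 37.6e3) = 0.0199 m = 1.99 cm

1.99 cm


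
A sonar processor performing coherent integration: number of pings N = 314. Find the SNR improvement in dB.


24.97 dB


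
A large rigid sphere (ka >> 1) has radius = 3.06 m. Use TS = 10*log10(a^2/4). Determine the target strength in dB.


TS = 10*log10(3.06^2 / 4) = 10*log10(2.3409) = 3.69

3.69 dB


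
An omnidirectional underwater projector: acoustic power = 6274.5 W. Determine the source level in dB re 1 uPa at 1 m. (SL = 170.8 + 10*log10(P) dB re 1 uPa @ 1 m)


SL = 170.8 + 10*log10(6274.5) = 170.8 + 37.98 = 208.78

208.78 dB


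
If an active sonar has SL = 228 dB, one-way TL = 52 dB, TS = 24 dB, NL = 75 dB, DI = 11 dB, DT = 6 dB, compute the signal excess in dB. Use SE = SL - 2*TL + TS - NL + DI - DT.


SE = SL - 2*TL + TS - NL + DI - DT = 228 - 2*52 + (24) - 75 + 11 - 6 = 78

78 dB


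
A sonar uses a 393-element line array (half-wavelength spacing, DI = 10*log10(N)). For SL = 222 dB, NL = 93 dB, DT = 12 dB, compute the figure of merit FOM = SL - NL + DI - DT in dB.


Step 1: DI = 10*log10(393) = 25.94 dB
Step 2: FOM = SL - NL + DI - DT = 222 - 93 + 25.94 - 12 = 142.94

142.94 dB


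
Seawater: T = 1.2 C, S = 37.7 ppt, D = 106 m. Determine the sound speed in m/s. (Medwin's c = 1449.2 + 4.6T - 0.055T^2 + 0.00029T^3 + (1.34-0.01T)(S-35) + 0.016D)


c = 1449.2 + 4.6*1.2 - 0.055*1.2^2 + 0.00029*1.2^3 + (1.34 - 0.01*1.2)*(37.7 - 35) + 0.016*106 = 1459.92

1459.92 m/s


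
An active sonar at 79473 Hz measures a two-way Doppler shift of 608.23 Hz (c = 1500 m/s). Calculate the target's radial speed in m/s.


From fd = 2*f*v/c, v = c*fd/(2*f) = 1500 * 608.23 / (2*79473) = 5.74

5.74 m/s


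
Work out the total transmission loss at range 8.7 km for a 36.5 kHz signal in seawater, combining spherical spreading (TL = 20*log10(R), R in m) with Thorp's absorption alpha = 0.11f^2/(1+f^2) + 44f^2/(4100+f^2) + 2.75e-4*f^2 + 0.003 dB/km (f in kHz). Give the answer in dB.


Step 1 (Thorp): alpha = 0.11*1332.25/(1+1332.25) + 44*1332.25/(4100+1332.25) + 2.75e-4*1332.25 + 0.003 = 11.2702 dB/km
Step 2: TL_spread = 20*log10(8700) = 78.79 dB
Step 3: TL_abs = alpha*R = 11.2702 * 8.7 = 98.05 dB
Step 4: TL_total = 78.79 + 98.05 = 176.84

176.84 dB


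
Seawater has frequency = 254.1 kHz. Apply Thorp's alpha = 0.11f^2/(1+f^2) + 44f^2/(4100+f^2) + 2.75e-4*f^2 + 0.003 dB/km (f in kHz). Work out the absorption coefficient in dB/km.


f^2 = 64566.81
alpha = 0.11*64566.81/(1+64566.81) + 44*64566.81/(4100+64566.81) + 2.75e-4*64566.81 + 0.003 = 59.242

59.242 dB/km


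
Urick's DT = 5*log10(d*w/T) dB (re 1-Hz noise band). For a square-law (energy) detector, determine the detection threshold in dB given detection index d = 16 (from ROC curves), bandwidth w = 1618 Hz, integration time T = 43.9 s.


DT = 5*log10(d*w/T) = 5*log10(16 * 1618 / 43.9) = 5*log10(589.7) = 13.85

13.85 dB


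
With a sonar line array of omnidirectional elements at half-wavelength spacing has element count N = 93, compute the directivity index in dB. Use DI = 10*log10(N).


DI = 10*log10(93) = 19.68

19.68 dB


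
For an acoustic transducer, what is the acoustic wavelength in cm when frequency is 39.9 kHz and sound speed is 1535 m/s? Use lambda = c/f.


3.85 cm


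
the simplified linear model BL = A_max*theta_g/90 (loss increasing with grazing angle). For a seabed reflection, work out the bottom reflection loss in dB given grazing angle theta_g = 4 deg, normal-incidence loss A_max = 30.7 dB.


BL = A_max * theta_g / 90 = 30.7 * 4 / 90 = 1.36

1.36 dB


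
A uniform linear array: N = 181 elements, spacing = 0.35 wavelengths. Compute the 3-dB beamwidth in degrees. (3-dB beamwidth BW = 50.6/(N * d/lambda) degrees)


0.8 deg


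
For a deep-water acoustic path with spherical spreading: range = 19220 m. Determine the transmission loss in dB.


TL = 20*log10(19220) = 85.68

85.68 dB


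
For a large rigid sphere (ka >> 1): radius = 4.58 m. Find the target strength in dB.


TS = 10*log10(4.58^2 / 4) = 10*log10(5.2441) = 7.2

7.2 dB


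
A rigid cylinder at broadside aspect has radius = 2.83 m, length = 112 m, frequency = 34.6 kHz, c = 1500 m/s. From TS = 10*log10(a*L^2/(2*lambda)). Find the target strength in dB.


lambda = 1500/34600 = 0.04335 m
TS = 10*log10(2.83*112^2/(2*0.04335)) = 56.12

56.12 dB


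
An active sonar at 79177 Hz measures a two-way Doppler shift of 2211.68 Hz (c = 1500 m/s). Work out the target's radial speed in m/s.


From fd = 2*f*v/c, v = c*fd/(2*f) = 1500 * 2211.68 / (2*79177) = 20.95

20.95 m/s


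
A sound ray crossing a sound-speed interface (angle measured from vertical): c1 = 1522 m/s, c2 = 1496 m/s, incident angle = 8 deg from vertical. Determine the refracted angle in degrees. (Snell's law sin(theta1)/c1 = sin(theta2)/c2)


sin(theta2) = (c2/c1)*sin(theta1) = (1496/1522)*sin(8 deg) = 0.1368
theta2 = arcsin(0.1368) = 7.86

7.86 deg


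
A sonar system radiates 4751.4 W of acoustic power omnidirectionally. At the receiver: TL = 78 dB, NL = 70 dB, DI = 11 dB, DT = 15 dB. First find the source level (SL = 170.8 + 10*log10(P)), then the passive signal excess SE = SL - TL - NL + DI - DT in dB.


Step 1: SL = 170.8 + 10*log10(4751.4) = 207.57 dB
Step 2: SE = SL - TL - NL + DI - DT = 207.57 - 78 - 70 + 11 - 15 = 55.57

55.57 dB


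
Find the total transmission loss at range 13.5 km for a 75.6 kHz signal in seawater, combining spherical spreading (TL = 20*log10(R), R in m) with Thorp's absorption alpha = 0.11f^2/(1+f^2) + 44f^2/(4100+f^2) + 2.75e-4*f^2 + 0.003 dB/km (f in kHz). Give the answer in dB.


451.23 dB


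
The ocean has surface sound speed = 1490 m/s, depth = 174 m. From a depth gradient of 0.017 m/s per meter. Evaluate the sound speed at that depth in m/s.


c = 1490 + 0.017 * 174 = 1492.958

1492.958 m/s


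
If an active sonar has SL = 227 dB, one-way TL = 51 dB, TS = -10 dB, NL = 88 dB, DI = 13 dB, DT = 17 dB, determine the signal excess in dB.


SE = SL - 2*TL + TS - NL + DI - DT = 227 - 2*51 + (-10) - 88 + 13 - 17 = 23

23 dB


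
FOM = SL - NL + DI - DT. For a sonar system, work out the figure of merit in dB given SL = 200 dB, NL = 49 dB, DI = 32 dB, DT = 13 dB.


FOM = SL - NL + DI - DT = 200 - 49 + 32 - 13 = 170

170 dB


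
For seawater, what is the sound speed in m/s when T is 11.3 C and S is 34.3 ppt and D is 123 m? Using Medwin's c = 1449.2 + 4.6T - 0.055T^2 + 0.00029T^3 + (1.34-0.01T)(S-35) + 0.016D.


1495.68 m/s


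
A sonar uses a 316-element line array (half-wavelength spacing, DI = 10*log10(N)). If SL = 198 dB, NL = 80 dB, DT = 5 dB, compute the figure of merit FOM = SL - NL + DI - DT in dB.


Step 1: DI = 10*log10(316) = 25.0 dB
Step 2: FOM = SL - NL + DI - DT = 198 - 80 + 25.0 - 5 = 138.0

138.0 dB


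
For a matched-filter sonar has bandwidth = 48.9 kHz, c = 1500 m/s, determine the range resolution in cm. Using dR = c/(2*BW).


dR = c/(2*BW) = 1500 / (2 * 48.9e3) = 0.0153 m = 1.53 cm

1.53 cm


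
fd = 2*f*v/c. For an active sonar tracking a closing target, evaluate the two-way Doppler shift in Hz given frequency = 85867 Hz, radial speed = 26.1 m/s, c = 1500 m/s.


fd = 2*f*v/c = 2 * 85867 * 26.1 / 1500 = 2988.17

2988.17 Hz


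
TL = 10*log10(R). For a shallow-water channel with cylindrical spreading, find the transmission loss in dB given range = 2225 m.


33.47 dB


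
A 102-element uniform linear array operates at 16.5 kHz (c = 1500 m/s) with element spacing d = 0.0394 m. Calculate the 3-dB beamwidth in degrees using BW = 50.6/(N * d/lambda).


1.14 deg


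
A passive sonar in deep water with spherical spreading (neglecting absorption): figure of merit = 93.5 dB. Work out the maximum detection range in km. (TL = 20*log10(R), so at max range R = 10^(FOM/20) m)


At max range FOM = TL, so 20*log10(R) = 93.5
R = 10^(93.5/20) = 47315.13 m = 47.32 km

47.32 km


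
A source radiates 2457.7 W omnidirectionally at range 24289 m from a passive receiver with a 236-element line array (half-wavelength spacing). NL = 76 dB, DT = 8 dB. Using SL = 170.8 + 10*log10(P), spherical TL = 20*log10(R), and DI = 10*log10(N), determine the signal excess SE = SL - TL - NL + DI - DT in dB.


Step 1: SL = 170.8 + 10*log10(2457.7) = 204.71 dB
Step 2: TL = 20*log10(24289) = 87.71 dB
Step 3: DI = 10*log10(236) = 23.73 dB
Step 4: SE = SL - TL - NL + DI - DT = 204.71 - 87.71 - 76 + 23.73 - 8 = 56.73

56.73 dB


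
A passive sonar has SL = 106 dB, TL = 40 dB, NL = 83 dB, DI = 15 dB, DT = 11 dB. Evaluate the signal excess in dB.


SE = SL - TL - NL + DI - DT = 106 - 40 - 83 + 15 - 11 = -13

-13 dB


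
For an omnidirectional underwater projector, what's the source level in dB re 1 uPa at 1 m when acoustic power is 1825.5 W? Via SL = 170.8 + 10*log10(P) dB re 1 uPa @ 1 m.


SL = 170.8 + 10*log10(1825.5) = 170.8 + 32.61 = 203.41

203.41 dB


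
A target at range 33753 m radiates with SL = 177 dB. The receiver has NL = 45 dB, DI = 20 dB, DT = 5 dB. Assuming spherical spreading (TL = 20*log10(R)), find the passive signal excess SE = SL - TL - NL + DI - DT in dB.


Step 1: TL = 20*log10(33753) = 90.57 dB
Step 2: SE = 177 - 90.57 - 45 + 20 - 5 = 56.43

56.43 dB


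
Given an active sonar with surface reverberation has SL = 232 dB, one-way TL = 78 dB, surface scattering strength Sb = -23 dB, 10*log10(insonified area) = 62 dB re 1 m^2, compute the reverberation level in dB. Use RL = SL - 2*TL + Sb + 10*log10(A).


RL = SL - 2*TL + Sb + 10*log10(A) = 232 - 2*78 + (-23) + 62 = 115

115 dB


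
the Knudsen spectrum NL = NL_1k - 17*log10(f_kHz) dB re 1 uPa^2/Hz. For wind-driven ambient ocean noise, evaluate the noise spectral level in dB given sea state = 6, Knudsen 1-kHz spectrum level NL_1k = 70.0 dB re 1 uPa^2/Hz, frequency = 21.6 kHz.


NL = NL_1k - 17*log10(f_kHz) = 70.0 - 17*log10(21.6) = 70.0 - (22.69) = 47.31

47.31 dB


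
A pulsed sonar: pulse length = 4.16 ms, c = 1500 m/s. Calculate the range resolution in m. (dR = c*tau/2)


dR = c*tau/2 = 1500 * 4.16e-3 / 2 = 3.12

3.12 m


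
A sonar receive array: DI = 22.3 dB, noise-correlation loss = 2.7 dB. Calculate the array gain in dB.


19.6 dB


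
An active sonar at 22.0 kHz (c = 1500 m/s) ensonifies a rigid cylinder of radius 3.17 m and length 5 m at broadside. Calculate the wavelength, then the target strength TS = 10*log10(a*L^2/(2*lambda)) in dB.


Step 1: lambda = c/f = 1500/22000 = 0.06818 m
Step 2: TS = 10*log10(a*L^2/(2*lambda)) = 10*log10(3.17*5^2/(2*0.06818)) = 27.64

27.64 dB


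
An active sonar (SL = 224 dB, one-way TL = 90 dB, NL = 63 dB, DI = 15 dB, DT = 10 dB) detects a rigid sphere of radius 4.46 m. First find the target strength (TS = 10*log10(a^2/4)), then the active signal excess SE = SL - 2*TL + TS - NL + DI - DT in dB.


Step 1: TS = 10*log10(4.46^2/4) = 6.97 dB
Step 2: SE = SL - 2*TL + TS - NL + DI - DT = 224 - 2*90 + (6.97) - 63 + 15 - 10 = -7.03

-7.03 dB


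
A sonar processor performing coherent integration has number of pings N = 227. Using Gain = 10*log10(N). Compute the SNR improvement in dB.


Gain = 10*log10(227) = 23.56

23.56 dB


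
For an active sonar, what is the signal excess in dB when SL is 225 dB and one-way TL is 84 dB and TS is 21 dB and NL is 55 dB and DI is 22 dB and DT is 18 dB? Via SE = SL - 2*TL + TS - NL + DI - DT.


SE = SL - 2*TL + TS - NL + DI - DT = 225 - 2*84 + (21) - 55 + 22 - 18 = 27

27 dB


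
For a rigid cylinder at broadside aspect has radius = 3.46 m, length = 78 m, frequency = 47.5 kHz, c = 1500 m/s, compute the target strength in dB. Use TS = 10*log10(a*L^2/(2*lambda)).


lambda = 1500/47500 = 0.03158 m
TS = 10*log10(3.46*78^2/(2*0.03158)) = 55.23

55.23 dB


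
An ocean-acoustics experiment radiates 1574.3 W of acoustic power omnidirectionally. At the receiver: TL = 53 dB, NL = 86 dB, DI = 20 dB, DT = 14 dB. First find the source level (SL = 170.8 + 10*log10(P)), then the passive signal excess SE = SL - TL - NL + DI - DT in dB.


Step 1: SL = 170.8 + 10*log10(1574.3) = 202.77 dB
Step 2: SE = SL - TL - NL + DI - DT = 202.77 - 53 - 86 + 20 - 14 = 69.77

69.77 dB


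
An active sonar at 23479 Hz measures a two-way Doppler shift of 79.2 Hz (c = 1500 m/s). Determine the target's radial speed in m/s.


From fd = 2*f*v/c, v = c*fd/(2*f) = 1500 * 79.2 / (2*23479) = 2.53

2.53 m/s


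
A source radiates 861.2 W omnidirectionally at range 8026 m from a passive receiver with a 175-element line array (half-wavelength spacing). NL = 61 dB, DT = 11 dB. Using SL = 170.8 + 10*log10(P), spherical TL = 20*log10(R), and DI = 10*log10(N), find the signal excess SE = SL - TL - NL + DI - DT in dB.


72.49 dB


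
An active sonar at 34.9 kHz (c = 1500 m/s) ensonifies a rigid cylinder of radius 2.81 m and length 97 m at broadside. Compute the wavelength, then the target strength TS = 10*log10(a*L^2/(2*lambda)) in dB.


Step 1: lambda = c/f = 1500/34900 = 0.04298 m
Step 2: TS = 10*log10(a*L^2/(2*lambda)) = 10*log10(2.81*97^2/(2*0.04298)) = 54.88

54.88 dB


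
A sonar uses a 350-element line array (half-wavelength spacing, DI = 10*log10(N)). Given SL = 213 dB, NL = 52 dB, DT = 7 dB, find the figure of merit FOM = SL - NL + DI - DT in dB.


179.44 dB


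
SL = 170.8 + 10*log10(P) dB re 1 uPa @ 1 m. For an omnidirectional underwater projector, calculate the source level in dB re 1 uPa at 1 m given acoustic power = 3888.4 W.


SL = 170.8 + 10*log10(3888.4) = 170.8 + 35.9 = 206.7

206.7 dB


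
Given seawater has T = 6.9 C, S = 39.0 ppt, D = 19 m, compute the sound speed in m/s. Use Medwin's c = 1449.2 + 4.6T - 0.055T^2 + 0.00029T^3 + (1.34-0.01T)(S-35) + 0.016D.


c = 1449.2 + 4.6*6.9 - 0.055*6.9^2 + 0.00029*6.9^3 + (1.34 - 0.01*6.9)*(39.0 - 35) + 0.016*19 = 1483.8

1483.8 m/s


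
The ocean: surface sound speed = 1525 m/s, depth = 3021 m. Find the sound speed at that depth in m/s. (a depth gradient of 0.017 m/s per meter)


c = 1525 + 0.017 * 3021 = 1576.357

1576.357 m/s


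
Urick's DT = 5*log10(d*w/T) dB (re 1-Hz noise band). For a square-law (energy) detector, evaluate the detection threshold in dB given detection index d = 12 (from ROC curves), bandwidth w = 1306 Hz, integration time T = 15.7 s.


DT = 5*log10(d*w/T) = 5*log10(12 * 1306 / 15.7) = 5*log10(998.22) = 15.0

15.0 dB


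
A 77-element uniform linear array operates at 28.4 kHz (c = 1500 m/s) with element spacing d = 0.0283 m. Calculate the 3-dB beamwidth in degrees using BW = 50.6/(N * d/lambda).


1.23 deg


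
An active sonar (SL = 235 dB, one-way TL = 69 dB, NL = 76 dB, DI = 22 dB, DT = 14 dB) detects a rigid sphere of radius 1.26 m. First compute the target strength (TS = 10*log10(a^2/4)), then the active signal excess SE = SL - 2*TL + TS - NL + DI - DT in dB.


Step 1: TS = 10*log10(1.26^2/4) = -4.01 dB
Step 2: SE = SL - 2*TL + TS - NL + DI - DT = 235 - 2*69 + (-4.01) - 76 + 22 - 14 = 24.99

24.99 dB


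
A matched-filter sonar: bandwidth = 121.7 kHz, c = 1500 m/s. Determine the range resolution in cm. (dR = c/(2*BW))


dR = c/(2*BW) = 1500 / (2 * 121.7e3) = 0.0062 m = 0.62 cm

0.62 cm


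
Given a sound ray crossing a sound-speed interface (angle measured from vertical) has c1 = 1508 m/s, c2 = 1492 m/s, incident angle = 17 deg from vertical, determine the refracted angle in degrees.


sin(theta2) = (c2/c1)*sin(theta1) = (1492/1508)*sin(17 deg) = 0.28927
theta2 = arcsin(0.28927) = 16.81

16.81 deg


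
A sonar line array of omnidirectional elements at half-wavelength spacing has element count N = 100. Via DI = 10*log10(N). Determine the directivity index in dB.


DI = 10*log10(100) = 20.0

20.0 dB


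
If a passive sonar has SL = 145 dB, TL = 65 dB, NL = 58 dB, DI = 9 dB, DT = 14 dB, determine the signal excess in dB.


SE = SL - TL - NL + DI - DT = 145 - 65 - 58 + 9 - 14 = 17

17 dB


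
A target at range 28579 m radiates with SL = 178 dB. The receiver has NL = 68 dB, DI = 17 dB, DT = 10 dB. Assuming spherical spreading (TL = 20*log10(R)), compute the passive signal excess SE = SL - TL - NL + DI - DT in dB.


27.88 dB


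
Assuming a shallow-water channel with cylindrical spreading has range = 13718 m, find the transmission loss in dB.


41.37 dB


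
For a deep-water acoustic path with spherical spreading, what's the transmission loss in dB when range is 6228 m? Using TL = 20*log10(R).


75.89 dB


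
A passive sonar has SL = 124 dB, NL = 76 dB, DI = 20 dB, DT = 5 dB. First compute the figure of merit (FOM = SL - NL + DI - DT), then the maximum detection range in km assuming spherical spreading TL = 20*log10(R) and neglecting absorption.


Step 1: FOM = SL - NL + DI - DT = 124 - 76 + 20 - 5 = 63 dB
Step 2: at max range FOM = TL = 20*log10(R), so R = 10^(63/20) = 1412.54 m = 1.41 km

1.41 km


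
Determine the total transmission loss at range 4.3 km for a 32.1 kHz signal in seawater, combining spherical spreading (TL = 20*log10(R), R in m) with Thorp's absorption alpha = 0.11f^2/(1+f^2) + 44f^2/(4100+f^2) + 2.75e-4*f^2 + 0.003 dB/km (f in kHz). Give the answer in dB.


Step 1 (Thorp): alpha = 0.11*1030.41/(1+1030.41) + 44*1030.41/(4100+1030.41) + 2.75e-4*1030.41 + 0.003 = 9.2334 dB/km
Step 2: TL_spread = 20*log10(4300) = 72.67 dB
Step 3: TL_abs = alpha*R = 9.2334 * 4.3 = 39.7 dB
Step 4: TL_total = 72.67 + 39.7 = 112.37

112.37 dB


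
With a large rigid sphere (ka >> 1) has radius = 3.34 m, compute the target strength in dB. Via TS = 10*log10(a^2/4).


TS = 10*log10(3.34^2 / 4) = 10*log10(2.7889) = 4.45

4.45 dB


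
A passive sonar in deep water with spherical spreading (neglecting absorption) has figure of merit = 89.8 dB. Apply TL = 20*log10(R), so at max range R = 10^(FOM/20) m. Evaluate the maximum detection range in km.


30.9 km


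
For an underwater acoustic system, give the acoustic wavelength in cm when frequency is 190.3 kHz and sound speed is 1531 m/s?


lambda = c/f = 1531 / 190300 = 0.008 m = 0.8 cm

0.8 cm


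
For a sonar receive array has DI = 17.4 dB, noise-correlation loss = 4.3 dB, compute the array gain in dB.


AG = DI - L_corr = 17.4 - 4.3 = 13.1

13.1 dB


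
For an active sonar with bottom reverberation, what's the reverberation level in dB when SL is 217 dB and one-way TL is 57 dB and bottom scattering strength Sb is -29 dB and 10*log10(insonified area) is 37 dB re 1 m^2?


RL = SL - 2*TL + Sb + 10*log10(A) = 217 - 2*57 + (-29) + 37 = 111

111 dB


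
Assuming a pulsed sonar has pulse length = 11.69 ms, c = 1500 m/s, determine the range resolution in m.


dR = c*tau/2 = 1500 * 11.69e-3 / 2 = 8.7675

8.7675 m


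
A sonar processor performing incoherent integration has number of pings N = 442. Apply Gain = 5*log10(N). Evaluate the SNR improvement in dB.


13.23 dB


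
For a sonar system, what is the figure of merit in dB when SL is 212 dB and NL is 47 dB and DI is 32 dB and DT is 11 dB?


186 dB


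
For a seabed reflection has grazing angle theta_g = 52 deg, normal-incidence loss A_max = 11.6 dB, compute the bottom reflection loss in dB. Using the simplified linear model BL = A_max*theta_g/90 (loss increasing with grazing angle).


6.7 dB


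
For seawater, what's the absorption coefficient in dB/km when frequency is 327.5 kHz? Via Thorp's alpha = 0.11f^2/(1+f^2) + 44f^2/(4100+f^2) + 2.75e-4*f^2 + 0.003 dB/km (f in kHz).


71.988 dB/km


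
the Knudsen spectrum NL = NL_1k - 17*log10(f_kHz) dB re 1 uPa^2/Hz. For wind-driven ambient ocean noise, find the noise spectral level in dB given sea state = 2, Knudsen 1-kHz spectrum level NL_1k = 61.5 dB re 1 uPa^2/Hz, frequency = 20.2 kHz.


39.31 dB


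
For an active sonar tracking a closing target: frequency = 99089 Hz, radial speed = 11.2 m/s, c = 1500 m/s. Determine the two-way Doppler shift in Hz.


fd = 2*f*v/c = 2 * 99089 * 11.2 / 1500 = 1479.73

1479.73 Hz


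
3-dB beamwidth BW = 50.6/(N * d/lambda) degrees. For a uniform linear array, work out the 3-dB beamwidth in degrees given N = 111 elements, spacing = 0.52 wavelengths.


0.88 deg


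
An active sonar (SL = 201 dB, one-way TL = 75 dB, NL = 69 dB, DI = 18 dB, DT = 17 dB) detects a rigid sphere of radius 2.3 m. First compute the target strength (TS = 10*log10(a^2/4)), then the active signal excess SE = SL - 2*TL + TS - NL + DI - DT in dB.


Step 1: TS = 10*log10(2.3^2/4) = 1.21 dB
Step 2: SE = SL - 2*TL + TS - NL + DI - DT = 201 - 2*75 + (1.21) - 69 + 18 - 17 = -15.79

-15.79 dB


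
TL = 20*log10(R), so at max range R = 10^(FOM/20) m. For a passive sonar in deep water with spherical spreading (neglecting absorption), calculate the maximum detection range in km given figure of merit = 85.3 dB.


At max range FOM = TL, so 20*log10(R) = 85.3
R = 10^(85.3/20) = 18407.72 m = 18.41 km

18.41 km


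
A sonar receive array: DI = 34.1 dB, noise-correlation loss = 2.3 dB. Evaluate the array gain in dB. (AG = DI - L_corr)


31.8 dB


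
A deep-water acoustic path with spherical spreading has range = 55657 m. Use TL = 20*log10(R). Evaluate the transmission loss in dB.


TL = 20*log10(55657) = 94.91

94.91 dB


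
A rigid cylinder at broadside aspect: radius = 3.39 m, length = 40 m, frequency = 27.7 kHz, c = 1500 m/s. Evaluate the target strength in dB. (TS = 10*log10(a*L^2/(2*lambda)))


lambda = 1500/27700 = 0.05415 m
TS = 10*log10(3.39*40^2/(2*0.05415)) = 47.0

47.0 dB


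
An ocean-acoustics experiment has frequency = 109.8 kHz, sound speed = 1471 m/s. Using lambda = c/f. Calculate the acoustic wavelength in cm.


1.34 cm


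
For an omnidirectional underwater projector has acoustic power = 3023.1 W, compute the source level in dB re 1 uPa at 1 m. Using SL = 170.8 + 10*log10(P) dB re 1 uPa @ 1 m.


SL = 170.8 + 10*log10(3023.1) = 170.8 + 34.8 = 205.6

205.6 dB


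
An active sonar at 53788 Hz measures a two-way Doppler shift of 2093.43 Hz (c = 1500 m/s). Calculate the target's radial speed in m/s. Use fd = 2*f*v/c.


From fd = 2*f*v/c, v = c*fd/(2*f) = 1500 * 2093.43 / (2*53788) = 29.19

29.19 m/s


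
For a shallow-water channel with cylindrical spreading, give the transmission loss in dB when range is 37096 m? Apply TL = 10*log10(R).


TL = 10*log10(37096) = 45.69

45.69 dB


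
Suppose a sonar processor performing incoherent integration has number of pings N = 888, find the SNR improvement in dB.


14.74 dB


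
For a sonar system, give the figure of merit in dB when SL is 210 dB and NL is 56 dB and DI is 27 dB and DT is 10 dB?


FOM = SL - NL + DI - DT = 210 - 56 + 27 - 10 = 171

171 dB


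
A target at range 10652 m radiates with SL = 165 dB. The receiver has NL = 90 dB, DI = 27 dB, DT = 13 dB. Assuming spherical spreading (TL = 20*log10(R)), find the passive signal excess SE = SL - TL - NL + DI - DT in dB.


Step 1: TL = 20*log10(10652) = 80.55 dB
Step 2: SE = 165 - 80.55 - 90 + 27 - 13 = 8.45

8.45 dB


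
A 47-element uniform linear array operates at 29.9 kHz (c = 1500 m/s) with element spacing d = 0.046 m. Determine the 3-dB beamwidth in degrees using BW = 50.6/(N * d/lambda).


1.17 deg


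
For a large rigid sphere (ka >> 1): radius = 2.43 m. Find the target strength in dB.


TS = 10*log10(2.43^2 / 4) = 10*log10(1.476225) = 1.69

1.69 dB


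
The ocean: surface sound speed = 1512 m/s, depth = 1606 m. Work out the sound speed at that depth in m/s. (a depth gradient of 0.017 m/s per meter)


c = 1512 + 0.017 * 1606 = 1539.302

1539.302 m/s


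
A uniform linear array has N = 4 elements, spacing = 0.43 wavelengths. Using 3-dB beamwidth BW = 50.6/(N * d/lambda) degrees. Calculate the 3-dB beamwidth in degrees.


BW = 50.6 / (4 * 0.43) = 50.6 / 1.72 = 29.42

29.42 deg


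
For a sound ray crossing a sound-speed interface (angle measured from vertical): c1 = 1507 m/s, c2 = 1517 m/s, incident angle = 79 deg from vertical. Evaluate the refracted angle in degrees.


sin(theta2) = (c2/c1)*sin(theta1) = (1517/1507)*sin(79 deg) = 0.98814
theta2 = arcsin(0.98814) = 81.17

81.17 deg


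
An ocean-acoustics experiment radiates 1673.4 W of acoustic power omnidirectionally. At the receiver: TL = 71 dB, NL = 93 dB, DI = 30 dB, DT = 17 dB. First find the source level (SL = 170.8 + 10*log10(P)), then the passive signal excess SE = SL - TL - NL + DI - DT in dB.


Step 1: SL = 170.8 + 10*log10(1673.4) = 203.04 dB
Step 2: SE = SL - TL - NL + DI - DT = 203.04 - 71 - 93 + 30 - 17 = 52.04

52.04 dB


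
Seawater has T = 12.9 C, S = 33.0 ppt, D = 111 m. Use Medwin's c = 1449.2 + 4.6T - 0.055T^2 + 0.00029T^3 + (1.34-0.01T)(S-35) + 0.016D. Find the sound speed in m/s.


c = 1449.2 + 4.6*12.9 - 0.055*12.9^2 + 0.00029*12.9^3 + (1.34 - 0.01*12.9)*(33.0 - 35) + 0.016*111 = 1499.36

1499.36 m/s


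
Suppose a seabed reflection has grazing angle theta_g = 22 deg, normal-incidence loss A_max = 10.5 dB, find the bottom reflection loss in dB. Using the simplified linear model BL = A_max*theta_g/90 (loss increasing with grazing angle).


2.57 dB


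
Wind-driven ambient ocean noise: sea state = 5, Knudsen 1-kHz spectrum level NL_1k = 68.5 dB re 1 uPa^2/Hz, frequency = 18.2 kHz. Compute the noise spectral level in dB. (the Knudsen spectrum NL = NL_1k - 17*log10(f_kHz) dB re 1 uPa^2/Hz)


NL = NL_1k - 17*log10(f_kHz) = 68.5 - 17*log10(18.2) = 68.5 - (21.42) = 47.08

47.08 dB


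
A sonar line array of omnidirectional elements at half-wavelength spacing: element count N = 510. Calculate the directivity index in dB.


DI = 10*log10(510) = 27.08

27.08 dB


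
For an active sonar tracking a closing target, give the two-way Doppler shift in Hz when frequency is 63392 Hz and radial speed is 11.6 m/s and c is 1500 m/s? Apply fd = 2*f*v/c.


980.46 Hz


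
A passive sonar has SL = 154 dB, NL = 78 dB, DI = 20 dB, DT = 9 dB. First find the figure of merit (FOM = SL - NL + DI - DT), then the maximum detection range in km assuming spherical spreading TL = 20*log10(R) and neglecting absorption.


Step 1: FOM = SL - NL + DI - DT = 154 - 78 + 20 - 9 = 87 dB
Step 2: at max range FOM = TL = 20*log10(R), so R = 10^(87/20) = 22387.21 m = 22.39 km

22.39 km


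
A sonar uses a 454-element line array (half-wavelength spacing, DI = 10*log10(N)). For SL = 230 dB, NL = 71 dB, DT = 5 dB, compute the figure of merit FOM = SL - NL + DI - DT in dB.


Step 1: DI = 10*log10(454) = 26.57 dB
Step 2: FOM = SL - NL + DI - DT = 230 - 71 + 26.57 - 5 = 180.57

180.57 dB


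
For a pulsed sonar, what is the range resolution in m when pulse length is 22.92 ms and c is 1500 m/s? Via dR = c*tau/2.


dR = c*tau/2 = 1500 * 22.92e-3 / 2 = 17.19

17.19 m


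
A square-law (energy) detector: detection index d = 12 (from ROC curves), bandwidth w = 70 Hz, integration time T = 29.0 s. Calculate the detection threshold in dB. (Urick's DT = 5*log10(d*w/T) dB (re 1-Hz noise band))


7.31 dB


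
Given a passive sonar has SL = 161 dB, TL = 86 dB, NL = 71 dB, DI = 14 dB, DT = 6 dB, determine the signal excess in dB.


SE = SL - TL - NL + DI - DT = 161 - 86 - 71 + 14 - 6 = 12

12 dB


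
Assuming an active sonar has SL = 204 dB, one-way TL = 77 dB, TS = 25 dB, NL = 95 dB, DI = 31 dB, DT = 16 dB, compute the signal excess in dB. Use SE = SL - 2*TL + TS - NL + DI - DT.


SE = SL - 2*TL + TS - NL + DI - DT = 204 - 2*77 + (25) - 95 + 31 - 16 = -5

-5 dB


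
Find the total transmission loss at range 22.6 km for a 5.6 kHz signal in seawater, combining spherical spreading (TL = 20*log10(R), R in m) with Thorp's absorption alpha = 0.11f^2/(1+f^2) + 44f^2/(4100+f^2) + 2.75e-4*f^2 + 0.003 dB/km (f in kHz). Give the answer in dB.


Step 1 (Thorp): alpha = 0.11*31.36/(1+31.36) + 44*31.36/(4100+31.36) + 2.75e-4*31.36 + 0.003 = 0.4522 dB/km
Step 2: TL_spread = 20*log10(22600) = 87.08 dB
Step 3: TL_abs = alpha*R = 0.4522 * 22.6 = 10.22 dB
Step 4: TL_total = 87.08 + 10.22 = 97.3

97.3 dB
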